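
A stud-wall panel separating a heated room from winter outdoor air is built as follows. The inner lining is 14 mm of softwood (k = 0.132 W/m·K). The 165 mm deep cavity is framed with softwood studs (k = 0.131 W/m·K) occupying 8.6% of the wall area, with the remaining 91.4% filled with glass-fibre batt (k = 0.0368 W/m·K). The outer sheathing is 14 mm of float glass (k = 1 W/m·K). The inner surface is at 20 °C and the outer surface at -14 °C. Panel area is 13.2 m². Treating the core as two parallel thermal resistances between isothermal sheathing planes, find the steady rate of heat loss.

Sheathing layers in series; stud and cavity paths in parallel between them.
R_inner = 0.014/(0.132×13.2) = 0.008035 K/W
R_stud  = 0.165/(0.131×0.086×13.2) = 1.11 K/W
R_cav   = 0.165/(0.0368×0.914×13.2) = 0.3716 K/W
1/R_core = 1/R_stud + 1/R_cav → R_core = 0.2784 K/W
R_outer = 0.014/(1×13.2) = 0.001061 K/W
R_total = 0.2875 K/W
Q = ΔT/R_total = 34/0.2875

Q ≈ 118 W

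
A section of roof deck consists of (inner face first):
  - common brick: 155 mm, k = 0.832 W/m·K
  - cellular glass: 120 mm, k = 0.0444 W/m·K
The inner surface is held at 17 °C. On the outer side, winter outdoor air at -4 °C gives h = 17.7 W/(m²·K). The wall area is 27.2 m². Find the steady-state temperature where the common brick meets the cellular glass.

Using the resistance-network approach (series):
R_common brick = L/(kA) = 0.155/(0.832×27.2) = 0.006849 K/W
R_cellular glass = L/(kA) = 0.12/(0.0444×27.2) = 0.09936 K/W
R_outer film = 1/(h_o·A) = 1/(17.7×27.2) = 0.002077 K/W
R_total = 0.1083 K/W;  Q = ΔT/R_total = 21/0.1083 = 193.9 W
T_interface = T_inner − Q·ΣR(inner→interface) = 17 − 194×0.006849

T ≈ 15.7 °C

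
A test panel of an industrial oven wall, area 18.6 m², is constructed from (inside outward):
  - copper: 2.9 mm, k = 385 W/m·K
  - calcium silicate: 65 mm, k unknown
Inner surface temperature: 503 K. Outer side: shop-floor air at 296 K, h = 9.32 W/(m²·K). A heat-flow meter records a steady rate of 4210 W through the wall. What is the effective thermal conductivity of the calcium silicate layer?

k ≈ 0.0805 W/(m·K)

Thermal resistances in series:
R_copper = L/(kA) = 0.0029/(385×18.6) = 4.05×10^-7 K/W
R_outer film = 1/(h_o·A) = 1/(9.32×18.6) = 0.005769 K/W
Sum of known resistances R_other = 0.005769 K/W
Total R = ΔT/Q = 207/4210 = 0.04917 K/W
R_calcium silicate = R_total − R_other = 0.0434 K/W
k = L/(R·A) = 0.065/(0.0434×18.6)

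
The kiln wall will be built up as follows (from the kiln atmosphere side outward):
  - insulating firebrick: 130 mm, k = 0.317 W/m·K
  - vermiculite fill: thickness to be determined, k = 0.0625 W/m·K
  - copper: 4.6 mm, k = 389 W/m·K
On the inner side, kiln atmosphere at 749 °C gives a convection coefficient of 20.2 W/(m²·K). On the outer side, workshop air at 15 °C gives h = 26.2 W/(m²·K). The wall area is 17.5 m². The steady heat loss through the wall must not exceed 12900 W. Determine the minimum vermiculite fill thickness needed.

Treating each layer as a thermal resistance in series:
R_inner film = 1/(h_i·A) = 1/(20.2×17.5) = 0.002829 K/W
R_insulating firebrick = L/(kA) = 0.13/(0.317×17.5) = 0.02343 K/W
R_copper = L/(kA) = 0.0046/(389×17.5) = 6.757×10^-7 K/W
R_outer film = 1/(h_o·A) = 1/(26.2×17.5) = 0.002181 K/W
Sum of the known resistances R_other = 0.02844 K/W
Required total resistance R_tot = ΔT/Q_allow = 734/12900 = 0.0569 K/W
R_vermiculite fill = R_tot − R_other = 0.02845 K/W
L = R·k·A = 0.02845×0.0625×17.5

L ≈ 31.1 mm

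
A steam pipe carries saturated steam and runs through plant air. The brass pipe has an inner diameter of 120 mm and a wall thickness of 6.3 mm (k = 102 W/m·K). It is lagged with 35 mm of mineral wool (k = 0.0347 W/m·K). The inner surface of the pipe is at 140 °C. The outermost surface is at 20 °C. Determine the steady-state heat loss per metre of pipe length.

Cylindrical conduction, so R = ln(r₂/r₁)/(2πkL) per layer, in series:
R_brass pipe wall = ln(66.3/60)/(2π×102×1) = 1.558×10^-4 K/W
R_mineral wool = ln(101.3/66.3)/(2π×0.0347×1) = 1.944 K/W
R_total = 1.944 K/W
Q = ΔT/R_total = 120/1.944

q′ ≈ 61.7 W/m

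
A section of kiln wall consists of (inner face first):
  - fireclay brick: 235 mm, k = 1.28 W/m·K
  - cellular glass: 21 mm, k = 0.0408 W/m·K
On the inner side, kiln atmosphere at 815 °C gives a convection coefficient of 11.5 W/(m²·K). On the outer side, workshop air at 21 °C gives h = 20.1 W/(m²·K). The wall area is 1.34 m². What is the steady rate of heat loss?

Q ≈ 1270 W

Treating each layer as a thermal resistance in series:
R_inner film = 1/(h_i·A) = 1/(11.5×1.34) = 0.06489 K/W
R_fireclay brick = L/(kA) = 0.235/(1.28×1.34) = 0.137 K/W
R_cellular glass = L/(kA) = 0.021/(0.0408×1.34) = 0.3841 K/W
R_outer film = 1/(h_o·A) = 1/(20.1×1.34) = 0.03713 K/W
R_total = 0.6231 K/W
Q = ΔT / R_total = 794 / 0.6231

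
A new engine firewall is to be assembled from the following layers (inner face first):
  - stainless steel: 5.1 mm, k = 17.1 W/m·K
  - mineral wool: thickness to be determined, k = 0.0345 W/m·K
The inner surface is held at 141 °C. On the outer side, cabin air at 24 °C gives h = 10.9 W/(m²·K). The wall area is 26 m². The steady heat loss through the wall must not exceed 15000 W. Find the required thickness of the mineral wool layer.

L ≈ 3.82 mm

Series thermal resistances:
R_stainless steel = L/(kA) = 0.0051/(17.1×26) = 1.147×10^-5 K/W
R_outer film = 1/(h_o·A) = 1/(10.9×26) = 0.003529 K/W
Sum of the known resistances R_other = 0.00354 K/W
Required total resistance R_tot = ΔT/Q_allow = 117/15000 = 0.0078 K/W
R_mineral wool = R_tot − R_other = 0.00426 K/W
L = R·k·A = 0.00426×0.0345×26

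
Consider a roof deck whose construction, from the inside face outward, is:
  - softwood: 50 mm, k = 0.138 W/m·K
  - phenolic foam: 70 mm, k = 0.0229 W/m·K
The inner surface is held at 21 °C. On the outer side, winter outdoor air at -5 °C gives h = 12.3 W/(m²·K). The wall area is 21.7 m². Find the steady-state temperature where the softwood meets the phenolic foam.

T ≈ 18.3 °C

Model the wall as resistances in series:
R_softwood = L/(kA) = 0.05/(0.138×21.7) = 0.0167 K/W
R_phenolic foam = L/(kA) = 0.07/(0.0229×21.7) = 0.1409 K/W
R_outer film = 1/(h_o·A) = 1/(12.3×21.7) = 0.003747 K/W
R_total = 0.1613 K/W;  Q = ΔT/R_total = 26/0.1613 = 161.2 W
T_interface = T_inner − Q·ΣR(inner→interface) = 21 − 161×0.0167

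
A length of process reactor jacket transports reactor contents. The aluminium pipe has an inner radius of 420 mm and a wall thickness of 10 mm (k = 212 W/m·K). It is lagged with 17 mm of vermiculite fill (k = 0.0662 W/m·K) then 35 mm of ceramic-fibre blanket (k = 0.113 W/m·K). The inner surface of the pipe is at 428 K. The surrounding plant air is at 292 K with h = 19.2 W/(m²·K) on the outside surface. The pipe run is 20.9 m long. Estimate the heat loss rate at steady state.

Radial resistances (cylindrical: R_cond = ln(r_o/r_i)/(2πkL), R_conv = 1/(h·2πrL)):
R_aluminium pipe wall = ln(430/420)/(2π×212×20.9) = 8.452×10^-7 K/W
R_vermiculite fill = ln(447/430)/(2π×0.0662×20.9) = 0.00446 K/W
R_ceramic-fibre blanket = ln(482/447)/(2π×0.113×20.9) = 0.00508 K/W
R_outer film = 1/(h_o·2πr_oL) = 1/(19.2×2π×0.482×20.9) = 8.229×10^-4 K/W
R_total = 0.01036 K/W
Q = ΔT/R_total = 136/0.01036

Q ≈ 13100 W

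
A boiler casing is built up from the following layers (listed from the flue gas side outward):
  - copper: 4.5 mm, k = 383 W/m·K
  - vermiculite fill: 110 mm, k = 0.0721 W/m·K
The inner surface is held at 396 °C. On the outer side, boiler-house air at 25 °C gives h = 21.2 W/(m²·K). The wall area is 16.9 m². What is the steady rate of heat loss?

Q ≈ 3990 W

Model the wall as resistances in series:
R_copper = L/(kA) = 0.0045/(383×16.9) = 6.952×10^-7 K/W
R_vermiculite fill = L/(kA) = 0.11/(0.0721×16.9) = 0.09028 K/W
R_outer film = 1/(h_o·A) = 1/(21.2×16.9) = 0.002791 K/W
R_total = 0.09307 K/W
Q = ΔT / R_total = 371 / 0.09307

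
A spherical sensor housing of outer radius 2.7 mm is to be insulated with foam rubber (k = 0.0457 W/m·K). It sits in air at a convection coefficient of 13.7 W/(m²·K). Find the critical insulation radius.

r_cr ≈ 6.67 mm

For a sphere r_cr = 2k/h = 2×0.0457/13.7
r_cr = 6.67 mm; since the bare radius (2.7 mm) is below r_cr, adding a thin layer of insulation will *increase* heat loss.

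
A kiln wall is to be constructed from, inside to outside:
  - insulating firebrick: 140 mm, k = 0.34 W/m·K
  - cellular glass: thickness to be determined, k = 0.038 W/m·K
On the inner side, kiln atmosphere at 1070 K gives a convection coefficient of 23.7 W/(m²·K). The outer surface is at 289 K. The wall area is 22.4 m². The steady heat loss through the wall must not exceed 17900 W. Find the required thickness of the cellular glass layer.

Thermal resistances in series:
R_inner film = 1/(h_i·A) = 1/(23.7×22.4) = 0.001884 K/W
R_insulating firebrick = L/(kA) = 0.14/(0.34×22.4) = 0.01838 K/W
Sum of the known resistances R_other = 0.02027 K/W
Required total resistance R_tot = ΔT/Q_allow = 781/17900 = 0.04363 K/W
R_cellular glass = R_tot − R_other = 0.02337 K/W
L = R·k·A = 0.02337×0.038×22.4

L ≈ 19.9 mm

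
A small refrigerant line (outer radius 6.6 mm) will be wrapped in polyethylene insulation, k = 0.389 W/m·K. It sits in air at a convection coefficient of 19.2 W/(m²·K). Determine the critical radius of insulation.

For a cylinder r_cr = k/h = 0.389/19.2
r_cr = 20.3 mm; since the bare radius (6.6 mm) is below r_cr, adding a thin layer of insulation will *increase* heat loss.

r_cr ≈ 20.3 mm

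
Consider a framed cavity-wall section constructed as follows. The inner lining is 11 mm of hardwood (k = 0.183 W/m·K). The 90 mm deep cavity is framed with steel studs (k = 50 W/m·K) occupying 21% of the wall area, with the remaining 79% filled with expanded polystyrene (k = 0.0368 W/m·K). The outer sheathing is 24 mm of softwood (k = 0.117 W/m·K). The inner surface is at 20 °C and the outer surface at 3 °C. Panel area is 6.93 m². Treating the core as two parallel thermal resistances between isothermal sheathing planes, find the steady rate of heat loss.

Q ≈ 430 W

Sheathing layers in series; stud and cavity paths in parallel between them.
R_inner = 0.011/(0.183×6.93) = 0.008674 K/W
R_stud  = 0.09/(50×0.21×6.93) = 0.001237 K/W
R_cav   = 0.09/(0.0368×0.79×6.93) = 0.4467 K/W
1/R_core = 1/R_stud + 1/R_cav → R_core = 0.001233 K/W
R_outer = 0.024/(0.117×6.93) = 0.0296 K/W
R_total = 0.03951 K/W
Q = ΔT/R_total = 17/0.03951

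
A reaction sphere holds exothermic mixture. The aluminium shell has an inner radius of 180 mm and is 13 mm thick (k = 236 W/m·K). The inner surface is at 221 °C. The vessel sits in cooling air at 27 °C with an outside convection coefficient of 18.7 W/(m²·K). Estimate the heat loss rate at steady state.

Q ≈ 1700 W

Each spherical layer contributes R = (1/r_i − 1/r_o)/(4πk):
R_aluminium shell = (1/0.18 − 1/0.193)/(4π×236) = 1.262×10^-4 K/W
R_outer film = 1/(h·4πr_o²) = 1/(18.7×4π×0.193²) = 0.1142 K/W
R_total = 0.1144 K/W
Q = ΔT/R_total = 194/0.1144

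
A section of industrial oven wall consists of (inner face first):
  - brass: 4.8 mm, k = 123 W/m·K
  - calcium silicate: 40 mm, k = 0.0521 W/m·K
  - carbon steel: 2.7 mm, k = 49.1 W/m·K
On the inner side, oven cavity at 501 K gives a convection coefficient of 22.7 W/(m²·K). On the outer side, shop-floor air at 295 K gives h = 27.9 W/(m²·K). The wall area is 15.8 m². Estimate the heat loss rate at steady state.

Thermal resistances in series:
R_inner film = 1/(h_i·A) = 1/(22.7×15.8) = 0.002788 K/W
R_brass = L/(kA) = 0.0048/(123×15.8) = 2.47×10^-6 K/W
R_calcium silicate = L/(kA) = 0.04/(0.0521×15.8) = 0.04859 K/W
R_carbon steel = L/(kA) = 0.0027/(49.1×15.8) = 3.48×10^-6 K/W
R_outer film = 1/(h_o·A) = 1/(27.9×15.8) = 0.002268 K/W
R_total = 0.05365 K/W
Q = ΔT / R_total = 206 / 0.05365

Q ≈ 3840 W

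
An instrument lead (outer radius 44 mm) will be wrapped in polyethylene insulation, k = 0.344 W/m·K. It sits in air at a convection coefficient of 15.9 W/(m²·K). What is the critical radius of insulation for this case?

For a cylinder r_cr = k/h = 0.344/15.9
r_cr = 21.6 mm; since the bare radius (44 mm) is above r_cr, any added insulation will reduce heat loss.

r_cr ≈ 21.6 mm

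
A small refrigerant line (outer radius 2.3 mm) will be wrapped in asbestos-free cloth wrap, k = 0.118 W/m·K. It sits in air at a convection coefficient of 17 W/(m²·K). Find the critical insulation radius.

For a cylinder r_cr = k/h = 0.118/17
r_cr = 6.94 mm; since the bare radius (2.3 mm) is below r_cr, adding a thin layer of insulation will *increase* heat loss.

r_cr ≈ 6.94 mm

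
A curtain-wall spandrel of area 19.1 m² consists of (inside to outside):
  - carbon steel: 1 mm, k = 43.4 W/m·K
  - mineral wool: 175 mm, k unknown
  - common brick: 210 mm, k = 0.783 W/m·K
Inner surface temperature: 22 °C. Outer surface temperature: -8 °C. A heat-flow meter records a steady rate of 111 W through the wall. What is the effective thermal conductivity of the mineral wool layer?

Model the wall as resistances in series:
R_carbon steel = L/(kA) = 0.001/(43.4×19.1) = 1.206×10^-6 K/W
R_common brick = L/(kA) = 0.21/(0.783×19.1) = 0.01404 K/W
Sum of known resistances R_other = 0.01404 K/W
Total R = ΔT/Q = 30/111 = 0.2703 K/W
R_mineral wool = R_total − R_other = 0.2562 K/W
k = L/(R·A) = 0.175/(0.2562×19.1)

k ≈ 0.0358 W/(m·K)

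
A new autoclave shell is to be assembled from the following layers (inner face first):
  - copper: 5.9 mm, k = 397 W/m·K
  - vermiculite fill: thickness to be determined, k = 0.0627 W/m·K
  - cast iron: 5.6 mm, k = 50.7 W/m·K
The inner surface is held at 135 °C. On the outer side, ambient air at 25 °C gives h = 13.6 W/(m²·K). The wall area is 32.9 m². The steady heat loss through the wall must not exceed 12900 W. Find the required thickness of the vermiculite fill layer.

L ≈ 13 mm

Model the wall as resistances in series:
R_copper = L/(kA) = 0.0059/(397×32.9) = 4.517×10^-7 K/W
R_cast iron = L/(kA) = 0.0056/(50.7×32.9) = 3.357×10^-6 K/W
R_outer film = 1/(h_o·A) = 1/(13.6×32.9) = 0.002235 K/W
Sum of the known resistances R_other = 0.002239 K/W
Required total resistance R_tot = ΔT/Q_allow = 110/12900 = 0.008527 K/W
R_vermiculite fill = R_tot − R_other = 0.006288 K/W
L = R·k·A = 0.006288×0.0627×32.9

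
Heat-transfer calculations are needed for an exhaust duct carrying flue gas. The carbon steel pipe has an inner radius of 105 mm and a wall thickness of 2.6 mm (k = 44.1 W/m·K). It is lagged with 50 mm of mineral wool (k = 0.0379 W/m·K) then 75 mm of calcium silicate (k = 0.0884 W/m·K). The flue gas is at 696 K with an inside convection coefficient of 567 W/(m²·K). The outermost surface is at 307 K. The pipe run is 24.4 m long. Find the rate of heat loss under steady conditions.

Q ≈ 4120 W

Radial resistances (cylindrical: R_cond = ln(r_o/r_i)/(2πkL), R_conv = 1/(h·2πrL)):
R_inner film = 1/(h_i·2πr₁L) = 1/(567×2π×0.105×24.4) = 1.096×10^-4 K/W
R_carbon steel pipe wall = ln(107.6/105)/(2π×44.1×24.4) = 3.618×10^-6 K/W
R_mineral wool = ln(157.6/107.6)/(2π×0.0379×24.4) = 0.06568 K/W
R_calcium silicate = ln(232.6/157.6)/(2π×0.0884×24.4) = 0.02872 K/W
R_total = 0.09452 K/W
Q = ΔT/R_total = 389/0.09452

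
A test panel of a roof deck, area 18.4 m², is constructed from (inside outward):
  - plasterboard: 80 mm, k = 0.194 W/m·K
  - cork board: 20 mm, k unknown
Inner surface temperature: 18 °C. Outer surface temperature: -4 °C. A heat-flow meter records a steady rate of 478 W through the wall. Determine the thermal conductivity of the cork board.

k ≈ 0.046 W/(m·K)

Treating each layer as a thermal resistance in series:
R_plasterboard = L/(kA) = 0.08/(0.194×18.4) = 0.02241 K/W
Sum of known resistances R_other = 0.02241 K/W
Total R = ΔT/Q = 22/478 = 0.04603 K/W
R_cork board = R_total − R_other = 0.02361 K/W
k = L/(R·A) = 0.02/(0.02361×18.4)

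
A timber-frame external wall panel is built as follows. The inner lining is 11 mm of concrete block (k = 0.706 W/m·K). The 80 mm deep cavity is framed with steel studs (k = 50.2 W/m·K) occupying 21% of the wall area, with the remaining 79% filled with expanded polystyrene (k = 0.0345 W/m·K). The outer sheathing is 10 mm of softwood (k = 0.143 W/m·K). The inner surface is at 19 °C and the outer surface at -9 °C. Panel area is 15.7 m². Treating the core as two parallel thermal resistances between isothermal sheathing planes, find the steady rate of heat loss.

Sheathing layers in series; stud and cavity paths in parallel between them.
R_inner = 0.011/(0.706×15.7) = 9.924×10^-4 K/W
R_stud  = 0.08/(50.2×0.21×15.7) = 4.834×10^-4 K/W
R_cav   = 0.08/(0.0345×0.79×15.7) = 0.187 K/W
1/R_core = 1/R_stud + 1/R_cav → R_core = 4.821×10^-4 K/W
R_outer = 0.01/(0.143×15.7) = 0.004454 K/W
R_total = 0.005929 K/W
Q = ΔT/R_total = 28/0.005929

Q ≈ 4720 W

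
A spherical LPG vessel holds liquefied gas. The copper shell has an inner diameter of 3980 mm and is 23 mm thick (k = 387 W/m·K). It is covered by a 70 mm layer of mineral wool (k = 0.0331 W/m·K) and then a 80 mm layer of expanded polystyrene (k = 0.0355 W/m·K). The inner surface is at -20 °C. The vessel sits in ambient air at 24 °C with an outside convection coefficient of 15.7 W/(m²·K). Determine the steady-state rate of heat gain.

Each spherical layer contributes R = (1/r_i − 1/r_o)/(4πk):
R_copper shell = (1/1.99 − 1/2.013)/(4π×387) = 1.181×10^-6 K/W
R_mineral wool = (1/2.013 − 1/2.083)/(4π×0.0331) = 0.04014 K/W
R_expanded polystyrene = (1/2.083 − 1/2.163)/(4π×0.0355) = 0.0398 K/W
R_outer film = 1/(h·4πr_o²) = 1/(15.7×4π×2.163²) = 0.001083 K/W
R_total = 0.08102 K/W
Q = ΔT/R_total = 44/0.08102

Q ≈ 543 W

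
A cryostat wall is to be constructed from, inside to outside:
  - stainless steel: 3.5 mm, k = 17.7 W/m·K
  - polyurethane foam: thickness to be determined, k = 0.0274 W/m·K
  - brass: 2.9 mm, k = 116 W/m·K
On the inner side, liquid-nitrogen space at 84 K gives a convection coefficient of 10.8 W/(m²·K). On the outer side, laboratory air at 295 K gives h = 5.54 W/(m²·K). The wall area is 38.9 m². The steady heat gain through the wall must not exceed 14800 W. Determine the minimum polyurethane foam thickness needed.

L ≈ 7.71 mm

Thermal resistances in series:
R_inner film = 1/(h_i·A) = 1/(10.8×38.9) = 0.00238 K/W
R_stainless steel = L/(kA) = 0.0035/(17.7×38.9) = 5.083×10^-6 K/W
R_brass = L/(kA) = 0.0029/(116×38.9) = 6.427×10^-7 K/W
R_outer film = 1/(h_o·A) = 1/(5.54×38.9) = 0.00464 K/W
Sum of the known resistances R_other = 0.007026 K/W
Required total resistance R_tot = ΔT/Q_allow = 211/14800 = 0.01426 K/W
R_polyurethane foam = R_tot − R_other = 0.007231 K/W
L = R·k·A = 0.007231×0.0274×38.9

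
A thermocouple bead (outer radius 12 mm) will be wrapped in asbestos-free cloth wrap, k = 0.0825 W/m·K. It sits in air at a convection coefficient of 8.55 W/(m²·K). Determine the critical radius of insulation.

For a sphere r_cr = 2k/h = 2×0.0825/8.55
r_cr = 19.3 mm; since the bare radius (12 mm) is below r_cr, adding a thin layer of insulation will *increase* heat loss.

r_cr ≈ 19.3 mm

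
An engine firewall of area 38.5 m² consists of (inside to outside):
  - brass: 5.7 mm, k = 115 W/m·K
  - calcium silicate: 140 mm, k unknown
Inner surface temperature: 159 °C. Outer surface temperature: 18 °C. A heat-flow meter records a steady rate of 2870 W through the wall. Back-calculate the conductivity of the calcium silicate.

Model the wall as resistances in series:
R_brass = L/(kA) = 0.0057/(115×38.5) = 1.287×10^-6 K/W
Sum of known resistances R_other = 1.287×10^-6 K/W
Total R = ΔT/Q = 141/2870 = 0.04913 K/W
R_calcium silicate = R_total − R_other = 0.04913 K/W
k = L/(R·A) = 0.14/(0.04913×38.5)

k ≈ 0.074 W/(m·K)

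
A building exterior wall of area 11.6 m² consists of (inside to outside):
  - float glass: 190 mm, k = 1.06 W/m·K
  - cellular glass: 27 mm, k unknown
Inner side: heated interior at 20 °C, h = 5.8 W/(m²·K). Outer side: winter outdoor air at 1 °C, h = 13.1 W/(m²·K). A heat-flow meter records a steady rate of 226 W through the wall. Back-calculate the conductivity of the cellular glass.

Model the wall as resistances in series:
R_inner film = 1/(h_i·A) = 1/(5.8×11.6) = 0.01486 K/W
R_float glass = L/(kA) = 0.19/(1.06×11.6) = 0.01545 K/W
R_outer film = 1/(h_o·A) = 1/(13.1×11.6) = 0.006581 K/W
Sum of known resistances R_other = 0.0369 K/W
Total R = ΔT/Q = 19/226 = 0.08407 K/W
R_cellular glass = R_total − R_other = 0.04717 K/W
k = L/(R·A) = 0.027/(0.04717×11.6)

k ≈ 0.0493 W/(m·K)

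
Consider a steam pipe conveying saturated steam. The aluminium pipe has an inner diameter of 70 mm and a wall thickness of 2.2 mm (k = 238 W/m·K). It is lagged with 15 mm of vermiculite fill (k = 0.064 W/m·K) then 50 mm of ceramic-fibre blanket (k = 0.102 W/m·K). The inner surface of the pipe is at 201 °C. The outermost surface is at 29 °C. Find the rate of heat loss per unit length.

Cylindrical conduction, so R = ln(r₂/r₁)/(2πkL) per layer, in series:
R_aluminium pipe wall = ln(37.2/35)/(2π×238×1) = 4.077×10^-5 K/W
R_vermiculite fill = ln(52.2/37.2)/(2π×0.064×1) = 0.8425 K/W
R_ceramic-fibre blanket = ln(102.2/52.2)/(2π×0.102×1) = 1.048 K/W
R_total = 1.891 K/W
Q = ΔT/R_total = 172/1.891

q′ ≈ 91 W/m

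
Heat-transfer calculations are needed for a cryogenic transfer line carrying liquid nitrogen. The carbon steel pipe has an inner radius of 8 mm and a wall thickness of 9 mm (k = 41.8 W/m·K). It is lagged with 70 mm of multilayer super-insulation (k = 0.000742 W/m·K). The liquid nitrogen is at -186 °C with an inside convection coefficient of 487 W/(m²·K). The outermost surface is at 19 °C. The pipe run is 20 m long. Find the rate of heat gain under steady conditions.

Q ≈ 11.7 W

Radial resistances (cylindrical: R_cond = ln(r_o/r_i)/(2πkL), R_conv = 1/(h·2πrL)):
R_inner film = 1/(h_i·2πr₁L) = 1/(487×2π×0.008×20) = 0.002043 K/W
R_carbon steel pipe wall = ln(17/8)/(2π×41.8×20) = 1.435×10^-4 K/W
R_multilayer super-insulation = ln(87/17)/(2π×0.000742×20) = 17.51 K/W
R_total = 17.51 K/W
Q = ΔT/R_total = 205/17.51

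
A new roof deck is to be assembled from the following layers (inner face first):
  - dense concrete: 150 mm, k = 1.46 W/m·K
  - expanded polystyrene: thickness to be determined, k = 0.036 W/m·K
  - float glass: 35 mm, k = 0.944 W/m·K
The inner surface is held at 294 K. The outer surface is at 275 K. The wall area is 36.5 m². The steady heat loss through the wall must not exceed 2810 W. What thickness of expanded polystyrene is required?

L ≈ 3.85 mm

Thermal resistances in series:
R_dense concrete = L/(kA) = 0.15/(1.46×36.5) = 0.002815 K/W
R_float glass = L/(kA) = 0.035/(0.944×36.5) = 0.001016 K/W
Sum of the known resistances R_other = 0.003831 K/W
Required total resistance R_tot = ΔT/Q_allow = 19/2810 = 0.006762 K/W
R_expanded polystyrene = R_tot − R_other = 0.002931 K/W
L = R·k·A = 0.002931×0.036×36.5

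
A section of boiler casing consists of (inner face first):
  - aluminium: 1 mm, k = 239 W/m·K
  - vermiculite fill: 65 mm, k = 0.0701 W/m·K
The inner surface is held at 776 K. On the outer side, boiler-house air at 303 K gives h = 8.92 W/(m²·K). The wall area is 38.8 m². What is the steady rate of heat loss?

Q ≈ 17700 W

Thermal resistances in series:
R_aluminium = L/(kA) = 0.001/(239×38.8) = 1.078×10^-7 K/W
R_vermiculite fill = L/(kA) = 0.065/(0.0701×38.8) = 0.0239 K/W
R_outer film = 1/(h_o·A) = 1/(8.92×38.8) = 0.002889 K/W
R_total = 0.02679 K/W
Q = ΔT / R_total = 473 / 0.02679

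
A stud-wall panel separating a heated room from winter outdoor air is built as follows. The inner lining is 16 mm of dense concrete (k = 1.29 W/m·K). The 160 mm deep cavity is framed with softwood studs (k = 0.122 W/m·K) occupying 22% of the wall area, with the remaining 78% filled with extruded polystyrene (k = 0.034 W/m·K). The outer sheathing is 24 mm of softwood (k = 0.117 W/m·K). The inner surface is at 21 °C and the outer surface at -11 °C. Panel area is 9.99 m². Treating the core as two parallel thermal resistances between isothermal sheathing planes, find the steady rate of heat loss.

Q ≈ 99.4 W

Sheathing layers in series; stud and cavity paths in parallel between them.
R_inner = 0.016/(1.29×9.99) = 0.001242 K/W
R_stud  = 0.16/(0.122×0.22×9.99) = 0.5967 K/W
R_cav   = 0.16/(0.034×0.78×9.99) = 0.6039 K/W
1/R_core = 1/R_stud + 1/R_cav → R_core = 0.3002 K/W
R_outer = 0.024/(0.117×9.99) = 0.02053 K/W
R_total = 0.3219 K/W
Q = ΔT/R_total = 32/0.3219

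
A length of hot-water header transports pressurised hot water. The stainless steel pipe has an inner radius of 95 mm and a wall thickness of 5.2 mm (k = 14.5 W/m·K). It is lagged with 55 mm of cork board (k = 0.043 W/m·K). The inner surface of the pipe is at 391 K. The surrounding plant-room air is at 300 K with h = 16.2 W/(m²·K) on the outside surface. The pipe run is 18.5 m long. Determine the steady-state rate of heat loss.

Q ≈ 1000 W

Per-layer cylindrical resistances, series-summed:
R_stainless steel pipe wall = ln(100.2/95)/(2π×14.5×18.5) = 3.162×10^-5 K/W
R_cork board = ln(155.2/100.2)/(2π×0.043×18.5) = 0.08754 K/W
R_outer film = 1/(h_o·2πr_oL) = 1/(16.2×2π×0.1552×18.5) = 0.003422 K/W
R_total = 0.09099 K/W
Q = ΔT/R_total = 91/0.09099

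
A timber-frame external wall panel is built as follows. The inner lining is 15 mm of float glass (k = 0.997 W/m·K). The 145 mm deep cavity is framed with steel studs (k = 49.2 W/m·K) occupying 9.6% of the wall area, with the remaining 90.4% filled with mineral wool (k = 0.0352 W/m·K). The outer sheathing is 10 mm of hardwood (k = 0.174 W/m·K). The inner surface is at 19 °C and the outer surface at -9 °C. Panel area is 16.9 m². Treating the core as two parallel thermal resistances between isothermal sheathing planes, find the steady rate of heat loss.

Sheathing layers in series; stud and cavity paths in parallel between them.
R_inner = 0.015/(0.997×16.9) = 8.902×10^-4 K/W
R_stud  = 0.145/(49.2×0.096×16.9) = 0.001817 K/W
R_cav   = 0.145/(0.0352×0.904×16.9) = 0.2696 K/W
1/R_core = 1/R_stud + 1/R_cav → R_core = 0.001804 K/W
R_outer = 0.01/(0.174×16.9) = 0.003401 K/W
R_total = 0.006095 K/W
Q = ΔT/R_total = 28/0.006095

Q ≈ 4590 W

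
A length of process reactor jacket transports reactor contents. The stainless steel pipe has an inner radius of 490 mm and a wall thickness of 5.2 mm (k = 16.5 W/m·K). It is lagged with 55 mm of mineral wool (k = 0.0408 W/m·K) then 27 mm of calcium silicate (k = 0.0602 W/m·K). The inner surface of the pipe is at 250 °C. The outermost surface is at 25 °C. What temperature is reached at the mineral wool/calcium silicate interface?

T ≈ 78 °C

For a radial system each layer contributes R = ln(r_out/r_in)/(2πkL); films add R = 1/(hA).
R_stainless steel pipe wall = ln(495.2/490)/(2π×16.5×1) = 1.018×10^-4 K/W
R_mineral wool = ln(550.2/495.2)/(2π×0.0408×1) = 0.4108 K/W
R_calcium silicate = ln(577.2/550.2)/(2π×0.0602×1) = 0.1267 K/W
R_total = 0.5376 K/W
Q = ΔT/R_total = 225/0.5376
Q = 419 W/m
T_interface = T_inner − Q·ΣR(inner→interface) = 250 − 419×0.4109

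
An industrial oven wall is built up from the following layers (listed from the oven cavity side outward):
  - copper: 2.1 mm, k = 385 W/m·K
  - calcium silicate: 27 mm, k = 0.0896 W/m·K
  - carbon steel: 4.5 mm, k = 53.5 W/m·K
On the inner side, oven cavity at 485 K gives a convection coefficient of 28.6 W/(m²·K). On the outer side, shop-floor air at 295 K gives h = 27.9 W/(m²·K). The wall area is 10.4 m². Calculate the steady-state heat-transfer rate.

Thermal resistances in series:
R_inner film = 1/(h_i·A) = 1/(28.6×10.4) = 0.003362 K/W
R_copper = L/(kA) = 0.0021/(385×10.4) = 5.245×10^-7 K/W
R_calcium silicate = L/(kA) = 0.027/(0.0896×10.4) = 0.02897 K/W
R_carbon steel = L/(kA) = 0.0045/(53.5×10.4) = 8.088×10^-6 K/W
R_outer film = 1/(h_o·A) = 1/(27.9×10.4) = 0.003446 K/W
R_total = 0.03579 K/W
Q = ΔT / R_total = 190 / 0.03579

Q ≈ 5310 W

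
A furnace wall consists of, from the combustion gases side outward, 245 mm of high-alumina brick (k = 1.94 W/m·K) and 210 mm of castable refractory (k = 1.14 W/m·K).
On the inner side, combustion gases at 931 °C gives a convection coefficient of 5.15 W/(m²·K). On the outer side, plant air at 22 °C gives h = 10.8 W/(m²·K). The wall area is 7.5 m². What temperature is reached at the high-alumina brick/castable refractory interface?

T ≈ 443 °C

Using the resistance-network approach (series):
R_inner film = 1/(h_i·A) = 1/(5.15×7.5) = 0.02589 K/W
R_high-alumina brick = L/(kA) = 0.245/(1.94×7.5) = 0.01684 K/W
R_castable refractory = L/(kA) = 0.21/(1.14×7.5) = 0.02456 K/W
R_outer film = 1/(h_o·A) = 1/(10.8×7.5) = 0.01235 K/W
R_total = 0.07964 K/W;  Q = ΔT/R_total = 909/0.07964 = 11410 W
T_interface = T_inner − Q·ΣR(inner→interface) = 931 − 11400×0.04273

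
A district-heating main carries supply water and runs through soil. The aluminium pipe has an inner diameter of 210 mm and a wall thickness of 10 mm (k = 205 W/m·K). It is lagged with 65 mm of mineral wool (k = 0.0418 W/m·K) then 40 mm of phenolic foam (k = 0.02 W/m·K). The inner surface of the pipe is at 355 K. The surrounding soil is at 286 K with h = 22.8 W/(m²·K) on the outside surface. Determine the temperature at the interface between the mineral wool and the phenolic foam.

Treating each annulus and film as a series resistance:
R_aluminium pipe wall = ln(115/105)/(2π×205×1) = 7.063×10^-5 K/W
R_mineral wool = ln(180/115)/(2π×0.0418×1) = 1.706 K/W
R_phenolic foam = ln(220/180)/(2π×0.02×1) = 1.597 K/W
R_outer film = 1/(h_o·2πr_oL) = 1/(22.8×2π×0.22×1) = 0.03173 K/W
R_total = 3.335 K/W
Q = ΔT/R_total = 69/3.335
Q = 20.7 W/m
T_interface = T_inner − Q·ΣR(inner→interface) = 355 − 20.7×1.706

T ≈ 320 K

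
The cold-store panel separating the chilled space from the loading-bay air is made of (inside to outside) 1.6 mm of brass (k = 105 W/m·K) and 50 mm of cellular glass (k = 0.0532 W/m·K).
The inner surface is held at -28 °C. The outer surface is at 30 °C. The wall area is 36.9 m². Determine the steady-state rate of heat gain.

Q ≈ 2280 W

Series thermal resistances:
R_brass = L/(kA) = 0.0016/(105×36.9) = 4.13×10^-7 K/W
R_cellular glass = L/(kA) = 0.05/(0.0532×36.9) = 0.02547 K/W
R_total = 0.02547 K/W
Q = ΔT / R_total = 58 / 0.02547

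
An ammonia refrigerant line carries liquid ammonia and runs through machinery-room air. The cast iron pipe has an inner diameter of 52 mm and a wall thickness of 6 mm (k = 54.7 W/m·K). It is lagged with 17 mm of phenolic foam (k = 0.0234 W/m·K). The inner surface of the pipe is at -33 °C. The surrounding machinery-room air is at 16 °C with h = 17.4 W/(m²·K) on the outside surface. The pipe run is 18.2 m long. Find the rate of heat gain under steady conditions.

Cylindrical conduction, so R = ln(r₂/r₁)/(2πkL) per layer, in series:
R_cast iron pipe wall = ln(32/26)/(2π×54.7×18.2) = 3.319×10^-5 K/W
R_phenolic foam = ln(49/32)/(2π×0.0234×18.2) = 0.1592 K/W
R_outer film = 1/(h_o·2πr_oL) = 1/(17.4×2π×0.049×18.2) = 0.01026 K/W
R_total = 0.1695 K/W
Q = ΔT/R_total = 49/0.1695

Q ≈ 289 W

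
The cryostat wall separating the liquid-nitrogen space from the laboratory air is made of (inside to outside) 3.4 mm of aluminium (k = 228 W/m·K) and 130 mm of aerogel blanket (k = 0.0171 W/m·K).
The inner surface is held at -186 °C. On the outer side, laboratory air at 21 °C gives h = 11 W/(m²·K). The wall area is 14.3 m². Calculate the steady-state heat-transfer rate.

Thermal resistances in series:
R_aluminium = L/(kA) = 0.0034/(228×14.3) = 1.043×10^-6 K/W
R_aerogel blanket = L/(kA) = 0.13/(0.0171×14.3) = 0.5316 K/W
R_outer film = 1/(h_o·A) = 1/(11×14.3) = 0.006357 K/W
R_total = 0.538 K/W
Q = ΔT / R_total = 207 / 0.538

Q ≈ 385 W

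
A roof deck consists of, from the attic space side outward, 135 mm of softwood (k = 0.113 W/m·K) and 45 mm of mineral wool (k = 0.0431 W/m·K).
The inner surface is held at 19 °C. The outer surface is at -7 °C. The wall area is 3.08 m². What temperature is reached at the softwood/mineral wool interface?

T ≈ 5.13 °C

Using the resistance-network approach (series):
R_softwood = L/(kA) = 0.135/(0.113×3.08) = 0.3879 K/W
R_mineral wool = L/(kA) = 0.045/(0.0431×3.08) = 0.339 K/W
R_total = 0.7269 K/W;  Q = ΔT/R_total = 26/0.7269 = 35.77 W
T_interface = T_inner − Q·ΣR(inner→interface) = 19 − 35.8×0.3879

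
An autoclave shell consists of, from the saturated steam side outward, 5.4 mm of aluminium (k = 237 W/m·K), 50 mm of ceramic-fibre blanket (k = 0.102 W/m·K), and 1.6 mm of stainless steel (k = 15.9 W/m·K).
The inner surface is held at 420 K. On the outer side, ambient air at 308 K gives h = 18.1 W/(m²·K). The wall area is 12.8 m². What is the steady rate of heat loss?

Treating each layer as a thermal resistance in series:
R_aluminium = L/(kA) = 0.0054/(237×12.8) = 1.78×10^-6 K/W
R_ceramic-fibre blanket = L/(kA) = 0.05/(0.102×12.8) = 0.0383 K/W
R_stainless steel = L/(kA) = 0.0016/(15.9×12.8) = 7.862×10^-6 K/W
R_outer film = 1/(h_o·A) = 1/(18.1×12.8) = 0.004316 K/W
R_total = 0.04262 K/W
Q = ΔT / R_total = 112 / 0.04262

Q ≈ 2630 W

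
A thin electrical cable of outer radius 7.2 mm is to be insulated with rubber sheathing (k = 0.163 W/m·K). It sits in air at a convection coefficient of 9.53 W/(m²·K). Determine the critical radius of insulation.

For a cylinder r_cr = k/h = 0.163/9.53
r_cr = 17.1 mm; since the bare radius (7.2 mm) is below r_cr, adding a thin layer of insulation will *increase* heat loss.

r_cr ≈ 17.1 mm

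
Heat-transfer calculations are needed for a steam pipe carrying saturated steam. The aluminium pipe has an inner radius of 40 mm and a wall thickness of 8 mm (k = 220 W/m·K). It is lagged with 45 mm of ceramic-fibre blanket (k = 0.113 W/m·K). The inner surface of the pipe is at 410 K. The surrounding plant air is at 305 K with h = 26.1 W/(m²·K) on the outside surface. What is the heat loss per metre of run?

q′ ≈ 105 W/m

Per-layer cylindrical resistances, series-summed:
R_aluminium pipe wall = ln(48/40)/(2π×220×1) = 1.319×10^-4 K/W
R_ceramic-fibre blanket = ln(93/48)/(2π×0.113×1) = 0.9315 K/W
R_outer film = 1/(h_o·2πr_oL) = 1/(26.1×2π×0.093×1) = 0.06557 K/W
R_total = 0.9972 K/W
Q = ΔT/R_total = 105/0.9972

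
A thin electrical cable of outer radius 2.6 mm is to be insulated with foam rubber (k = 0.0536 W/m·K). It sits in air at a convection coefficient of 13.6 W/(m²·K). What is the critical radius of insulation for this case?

For a cylinder r_cr = k/h = 0.0536/13.6
r_cr = 3.94 mm; since the bare radius (2.6 mm) is below r_cr, adding a thin layer of insulation will *increase* heat loss.

r_cr ≈ 3.94 mm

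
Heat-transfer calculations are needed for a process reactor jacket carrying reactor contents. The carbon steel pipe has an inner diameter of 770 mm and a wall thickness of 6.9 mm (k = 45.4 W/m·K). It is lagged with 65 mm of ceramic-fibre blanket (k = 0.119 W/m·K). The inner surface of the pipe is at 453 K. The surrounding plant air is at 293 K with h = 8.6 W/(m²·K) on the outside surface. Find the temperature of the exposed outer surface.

T ≈ 319 K

Per-layer cylindrical resistances, series-summed:
R_carbon steel pipe wall = ln(391.9/385)/(2π×45.4×1) = 6.227×10^-5 K/W
R_ceramic-fibre blanket = ln(456.9/391.9)/(2π×0.119×1) = 0.2052 K/W
R_outer film = 1/(h_o·2πr_oL) = 1/(8.6×2π×0.4569×1) = 0.0405 K/W
R_total = 0.2458 K/W
Q = ΔT/R_total = 160/0.2458
Q = 651 W/m
T_interface = T_inner − Q·ΣR(inner→interface) = 453 − 651×0.2053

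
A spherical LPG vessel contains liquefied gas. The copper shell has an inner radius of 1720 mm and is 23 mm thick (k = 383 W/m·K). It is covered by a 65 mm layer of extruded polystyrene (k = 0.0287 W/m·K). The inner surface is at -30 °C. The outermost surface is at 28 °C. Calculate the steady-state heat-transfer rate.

For a spherical shell R = (1/r₁ − 1/r₂)/(4πk); film R = 1/(h·4πr²). In series:
R_copper shell = (1/1.72 − 1/1.743)/(4π×383) = 1.594×10^-6 K/W
R_extruded polystyrene = (1/1.743 − 1/1.808)/(4π×0.0287) = 0.05719 K/W
R_total = 0.05719 K/W
Q = ΔT/R_total = 58/0.05719

Q ≈ 1010 W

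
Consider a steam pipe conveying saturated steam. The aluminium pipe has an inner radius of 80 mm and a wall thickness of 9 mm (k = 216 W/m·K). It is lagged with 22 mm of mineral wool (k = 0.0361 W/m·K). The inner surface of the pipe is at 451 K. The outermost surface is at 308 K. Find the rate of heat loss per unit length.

For a radial system each layer contributes R = ln(r_out/r_in)/(2πkL); films add R = 1/(hA).
R_aluminium pipe wall = ln(89/80)/(2π×216×1) = 7.855×10^-5 K/W
R_mineral wool = ln(111/89)/(2π×0.0361×1) = 0.9739 K/W
R_total = 0.9739 K/W
Q = ΔT/R_total = 143/0.9739

q′ ≈ 147 W/m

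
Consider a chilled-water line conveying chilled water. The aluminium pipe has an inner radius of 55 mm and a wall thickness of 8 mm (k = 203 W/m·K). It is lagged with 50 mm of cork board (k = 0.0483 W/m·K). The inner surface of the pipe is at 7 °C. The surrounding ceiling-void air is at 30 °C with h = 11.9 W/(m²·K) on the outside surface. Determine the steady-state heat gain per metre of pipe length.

q′ ≈ 11.3 W/m

Radial resistances (cylindrical: R_cond = ln(r_o/r_i)/(2πkL), R_conv = 1/(h·2πrL)):
R_aluminium pipe wall = ln(63/55)/(2π×203×1) = 1.065×10^-4 K/W
R_cork board = ln(113/63)/(2π×0.0483×1) = 1.925 K/W
R_outer film = 1/(h_o·2πr_oL) = 1/(11.9×2π×0.113×1) = 0.1184 K/W
R_total = 2.044 K/W
Q = ΔT/R_total = 23/2.044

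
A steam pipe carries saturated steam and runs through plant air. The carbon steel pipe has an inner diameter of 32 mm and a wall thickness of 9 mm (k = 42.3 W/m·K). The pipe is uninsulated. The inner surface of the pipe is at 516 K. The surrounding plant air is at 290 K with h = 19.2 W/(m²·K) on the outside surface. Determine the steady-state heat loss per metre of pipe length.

Radial resistances (cylindrical: R_cond = ln(r_o/r_i)/(2πkL), R_conv = 1/(h·2πrL)):
R_carbon steel pipe wall = ln(25/16)/(2π×42.3×1) = 0.001679 K/W
R_outer film = 1/(h_o·2πr_oL) = 1/(19.2×2π×0.025×1) = 0.3316 K/W
R_total = 0.3333 K/W
Q = ΔT/R_total = 226/0.3333

q′ ≈ 678 W/m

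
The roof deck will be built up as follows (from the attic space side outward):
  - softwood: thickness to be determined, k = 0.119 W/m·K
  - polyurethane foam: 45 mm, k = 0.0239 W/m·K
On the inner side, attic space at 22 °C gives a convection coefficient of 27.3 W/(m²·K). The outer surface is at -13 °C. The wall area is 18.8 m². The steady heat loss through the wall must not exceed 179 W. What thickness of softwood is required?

L ≈ 209 mm

Series thermal resistances:
R_inner film = 1/(h_i·A) = 1/(27.3×18.8) = 0.001948 K/W
R_polyurethane foam = L/(kA) = 0.045/(0.0239×18.8) = 0.1002 K/W
Sum of the known resistances R_other = 0.1021 K/W
Required total resistance R_tot = ΔT/Q_allow = 35/179 = 0.1955 K/W
R_softwood = R_tot − R_other = 0.09343 K/W
L = R·k·A = 0.09343×0.119×18.8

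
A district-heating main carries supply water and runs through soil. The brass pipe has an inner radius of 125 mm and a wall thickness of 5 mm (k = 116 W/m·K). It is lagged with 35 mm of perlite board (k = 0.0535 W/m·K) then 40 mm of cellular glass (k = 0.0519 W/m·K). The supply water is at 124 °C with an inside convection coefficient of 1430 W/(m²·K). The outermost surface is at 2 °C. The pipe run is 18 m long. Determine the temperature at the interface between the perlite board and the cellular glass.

T ≈ 61 °C

For a radial system each layer contributes R = ln(r_out/r_in)/(2πkL); films add R = 1/(hA).
R_inner film = 1/(h_i·2πr₁L) = 1/(1430×2π×0.125×18) = 4.947×10^-5 K/W
R_brass pipe wall = ln(130/125)/(2π×116×18) = 2.99×10^-6 K/W
R_perlite board = ln(165/130)/(2π×0.0535×18) = 0.0394 K/W
R_cellular glass = ln(205/165)/(2π×0.0519×18) = 0.03698 K/W
R_total = 0.07643 K/W
Q = ΔT/R_total = 122/0.07643
Q = 1600 W
T_interface = T_inner − Q·ΣR(inner→interface) = 124 − 1600×0.03945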